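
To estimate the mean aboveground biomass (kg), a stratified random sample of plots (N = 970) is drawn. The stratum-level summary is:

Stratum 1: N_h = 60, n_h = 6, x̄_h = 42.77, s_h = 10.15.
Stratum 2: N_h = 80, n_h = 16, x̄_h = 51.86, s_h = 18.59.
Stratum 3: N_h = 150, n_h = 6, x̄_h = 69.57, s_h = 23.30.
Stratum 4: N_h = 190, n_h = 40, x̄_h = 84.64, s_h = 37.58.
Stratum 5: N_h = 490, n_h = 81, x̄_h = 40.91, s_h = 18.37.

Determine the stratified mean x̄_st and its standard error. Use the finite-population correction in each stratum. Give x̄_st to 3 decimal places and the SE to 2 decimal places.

x̄_st = Σ W_h x̄_h = (60·42.77 + 80·51.86 + 150·69.57 + 190·84.64 + 490·40.91)/970 = 54.92577
V̂(x̄_st) = Σ W_h² (1 − n_h/N_h) s_h²/n_h, with W_h = N_h/N and N = 970:
  stratum 1: (60/970)²·(1 − 6/60)·10.15²/6 = 0.0591265
  stratum 2: (80/970)²·(1 − 16/80)·18.59²/16 = 0.117534
  stratum 3: (150/970)²·(1 − 6/150)·23.30²/6 = 2.07716
  stratum 4: (190/970)²·(1 − 40/190)·37.58²/40 = 1.06944
  stratum 5: (490/970)²·(1 − 81/490)·18.37²/81 = 0.887379
V̂(x̄_st) = 4.21064
SE(x̄_st) = √4.21064 = 2.05198

x̄_st ≈ 54.926, SE ≈ 2.05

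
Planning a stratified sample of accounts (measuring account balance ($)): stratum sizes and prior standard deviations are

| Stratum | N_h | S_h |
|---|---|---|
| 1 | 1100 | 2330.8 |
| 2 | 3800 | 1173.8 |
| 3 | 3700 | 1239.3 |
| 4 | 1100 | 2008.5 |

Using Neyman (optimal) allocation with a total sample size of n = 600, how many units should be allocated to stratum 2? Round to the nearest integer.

194

Neyman allocation: n_h = n · N_h S_h / Σ N_i S_i, with n = 600.
  stratum 1: N_h·S_h = 1100·2330.8 = 2563880.00
  stratum 2: N_h·S_h = 3800·1173.8 = 4460440.00
  stratum 3: N_h·S_h = 3700·1239.3 = 4585410.00
  stratum 4: N_h·S_h = 1100·2008.5 = 2209350.00
Σ N_h S_h = 13819080.00
n for stratum 2 = 600·4460440.00/13819080.00 = 193.664 → 194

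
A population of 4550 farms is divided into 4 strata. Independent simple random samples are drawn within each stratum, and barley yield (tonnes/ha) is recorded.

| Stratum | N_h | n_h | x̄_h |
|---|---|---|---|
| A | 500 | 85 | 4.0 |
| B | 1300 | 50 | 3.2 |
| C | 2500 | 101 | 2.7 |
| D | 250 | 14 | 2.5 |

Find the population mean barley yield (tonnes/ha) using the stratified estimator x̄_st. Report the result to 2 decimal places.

N = Σ N_h = 4550. Stratum weights W_h = N_h/N.
x̄_st = (500·4.0 + 1300·3.2 + 2500·2.7 + 250·2.5) / 4550 = 2.9747

x̄_st ≈ 2.97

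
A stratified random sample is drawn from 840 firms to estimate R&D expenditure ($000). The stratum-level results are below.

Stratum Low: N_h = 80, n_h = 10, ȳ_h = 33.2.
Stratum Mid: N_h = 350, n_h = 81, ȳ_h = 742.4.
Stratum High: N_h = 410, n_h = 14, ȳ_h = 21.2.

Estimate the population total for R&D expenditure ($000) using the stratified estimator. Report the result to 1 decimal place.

τ̂_st ≈ 271188.0

τ̂_st = Σ N_h ȳ_h = 80·33.2 + 350·742.4 + 410·21.2 = 271188.0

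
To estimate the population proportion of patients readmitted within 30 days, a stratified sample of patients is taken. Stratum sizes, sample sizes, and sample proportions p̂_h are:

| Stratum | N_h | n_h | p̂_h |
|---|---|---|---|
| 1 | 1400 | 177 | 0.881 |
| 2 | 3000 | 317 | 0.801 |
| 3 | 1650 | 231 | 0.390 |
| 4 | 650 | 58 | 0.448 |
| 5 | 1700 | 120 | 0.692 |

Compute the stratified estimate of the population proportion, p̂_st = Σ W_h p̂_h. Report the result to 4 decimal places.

p̂_st ≈ 0.6842

N = 8400; stratum weights W_h = N_h/N.
p̂_st = Σ W_h p̂_h = (1400·0.881 + 3000·0.801 + 1650·0.390 + 650·0.448 + 1700·0.692)/8400 = 0.68423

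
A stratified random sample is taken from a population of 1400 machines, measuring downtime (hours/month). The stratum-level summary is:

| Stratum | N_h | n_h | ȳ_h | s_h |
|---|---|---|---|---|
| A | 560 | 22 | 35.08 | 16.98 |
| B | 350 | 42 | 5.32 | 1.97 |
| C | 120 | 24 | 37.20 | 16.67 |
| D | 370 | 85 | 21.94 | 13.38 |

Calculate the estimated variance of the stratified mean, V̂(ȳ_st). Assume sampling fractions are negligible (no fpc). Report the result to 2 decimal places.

V̂(ȳ_st) ≈ 2.33

V̂(ȳ_st) = Σ W_h² s_h²/n_h, with W_h = N_h/N and N = 1400:
  stratum A: (560/1400)²·16.98²/22 = 2.09688
  stratum B: (350/1400)²·1.97²/42 = 0.00577515
  stratum C: (120/1400)²·16.67²/24 = 0.085068
  stratum D: (370/1400)²·13.38²/85 = 0.147109
V̂(ȳ_st) = 2.33483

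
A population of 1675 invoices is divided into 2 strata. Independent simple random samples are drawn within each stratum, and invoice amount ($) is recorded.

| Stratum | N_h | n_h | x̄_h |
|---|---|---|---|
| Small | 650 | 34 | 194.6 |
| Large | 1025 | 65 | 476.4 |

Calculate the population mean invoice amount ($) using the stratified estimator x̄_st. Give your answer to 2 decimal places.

x̄_st ≈ 367.04

N = Σ N_h = 1675. Stratum weights W_h = N_h/N.
x̄_st = (650·194.6 + 1025·476.4) / 1675 = 367.0448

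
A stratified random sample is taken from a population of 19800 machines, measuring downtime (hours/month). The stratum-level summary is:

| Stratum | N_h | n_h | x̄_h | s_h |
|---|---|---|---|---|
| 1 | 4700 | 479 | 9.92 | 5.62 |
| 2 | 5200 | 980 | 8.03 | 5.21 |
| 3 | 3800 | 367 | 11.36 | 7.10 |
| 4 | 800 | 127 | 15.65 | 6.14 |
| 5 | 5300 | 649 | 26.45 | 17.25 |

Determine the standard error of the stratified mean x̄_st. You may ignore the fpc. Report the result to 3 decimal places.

V̂(x̄_st) = Σ W_h² s_h²/n_h, with W_h = N_h/N and N = 19800:
  stratum 1: (4700/19800)²·5.62²/479 = 0.00371537
  stratum 2: (5200/19800)²·5.21²/980 = 0.00191041
  stratum 3: (3800/19800)²·7.10²/367 = 0.00505927
  stratum 4: (800/19800)²·6.14²/127 = 0.000484599
  stratum 5: (5300/19800)²·17.25²/649 = 0.0328515
V̂(x̄_st) = 0.0440211
SE(x̄_st) = √0.0440211 = 0.209812

SE(x̄_st) ≈ 0.210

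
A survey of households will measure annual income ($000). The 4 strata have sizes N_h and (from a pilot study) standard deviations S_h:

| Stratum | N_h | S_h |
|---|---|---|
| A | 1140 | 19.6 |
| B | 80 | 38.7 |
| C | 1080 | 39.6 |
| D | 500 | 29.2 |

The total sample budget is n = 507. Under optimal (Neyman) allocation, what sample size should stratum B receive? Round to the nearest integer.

19

Neyman allocation: n_h = n · N_h S_h / Σ N_i S_i, with n = 507.
  stratum A: N_h·S_h = 1140·19.6 = 22344.00
  stratum B: N_h·S_h = 80·38.7 = 3096.00
  stratum C: N_h·S_h = 1080·39.6 = 42768.00
  stratum D: N_h·S_h = 500·29.2 = 14600.00
Σ N_h S_h = 82808.00
n for stratum B = 507·3096.00/82808.00 = 18.956 → 19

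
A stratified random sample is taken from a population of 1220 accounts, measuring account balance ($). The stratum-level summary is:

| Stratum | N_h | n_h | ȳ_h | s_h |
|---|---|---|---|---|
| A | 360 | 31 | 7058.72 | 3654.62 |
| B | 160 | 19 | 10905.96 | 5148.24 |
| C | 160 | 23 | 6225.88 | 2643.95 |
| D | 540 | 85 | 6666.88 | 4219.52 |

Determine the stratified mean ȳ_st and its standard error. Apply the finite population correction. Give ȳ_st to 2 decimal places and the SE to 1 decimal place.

ȳ_st ≈ 7280.61, SE ≈ 307.4

ȳ_st = Σ W_h ȳ_h = (360·7058.72 + 160·10905.96 + 160·6225.88 + 540·6666.88)/1220 = 7280.61377
V̂(ȳ_st) = Σ W_h² (1 − n_h/N_h) s_h²/n_h, with W_h = N_h/N and N = 1220:
  stratum A: (360/1220)²·(1 − 31/360)·3654.62²/31 = 34284.8
  stratum B: (160/1220)²·(1 − 19/160)·5148.24²/19 = 21143.8
  stratum C: (160/1220)²·(1 − 23/160)·2643.95²/23 = 4476.1
  stratum D: (540/1220)²·(1 − 85/540)·4219.52²/85 = 34577.4
V̂(ȳ_st) = 94482.1
SE(ȳ_st) = √94482.1 = 307.379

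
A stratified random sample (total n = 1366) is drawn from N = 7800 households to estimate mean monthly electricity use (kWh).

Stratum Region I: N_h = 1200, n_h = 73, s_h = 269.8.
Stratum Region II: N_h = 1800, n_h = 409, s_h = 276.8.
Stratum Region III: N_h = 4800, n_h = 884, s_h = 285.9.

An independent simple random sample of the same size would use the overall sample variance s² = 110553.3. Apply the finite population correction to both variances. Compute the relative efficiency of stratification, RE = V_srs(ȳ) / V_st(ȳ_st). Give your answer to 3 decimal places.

RE ≈ 1.142

V̂(ȳ_st) = Σ W_h² (1 − n_h/N_h) s_h²/n_h, with W_h = N_h/N and N = 7800:
  stratum Region I: (1200/7800)²·(1 − 73/1200)·269.8²/73 = 22.1655
  stratum Region II: (1800/7800)²·(1 − 409/1800)·276.8²/409 = 7.70938
  stratum Region III: (4800/7800)²·(1 − 884/4800)·285.9²/884 = 28.5674
V_st = 58.4423
V_srs = (1 − 1366/7800)·110553.3/1366 = 66.7586
Relative efficiency = V_srs / V_st = 66.7586/58.4423 = 1.1423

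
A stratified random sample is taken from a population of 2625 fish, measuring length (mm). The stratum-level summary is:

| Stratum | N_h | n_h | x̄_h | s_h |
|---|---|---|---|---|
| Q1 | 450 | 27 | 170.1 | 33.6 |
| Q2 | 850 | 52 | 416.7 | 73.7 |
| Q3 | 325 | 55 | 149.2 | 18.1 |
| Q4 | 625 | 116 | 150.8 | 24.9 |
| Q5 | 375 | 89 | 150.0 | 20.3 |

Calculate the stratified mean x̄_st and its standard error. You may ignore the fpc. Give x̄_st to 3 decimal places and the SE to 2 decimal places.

x̄_st ≈ 239.897, SE ≈ 3.56

x̄_st = Σ W_h x̄_h = (450·170.1 + 850·416.7 + 325·149.2 + 625·150.8 + 375·150.0)/2625 = 239.89714
V̂(x̄_st) = Σ W_h² s_h²/n_h, with W_h = N_h/N and N = 2625:
  stratum Q1: (450/2625)²·33.6²/27 = 1.2288
  stratum Q2: (850/2625)²·73.7²/52 = 10.9524
  stratum Q3: (325/2625)²·18.1²/55 = 0.0913067
  stratum Q4: (625/2625)²·24.9²/116 = 0.303
  stratum Q5: (375/2625)²·20.3²/89 = 0.0944944
V̂(x̄_st) = 12.67
SE(x̄_st) = √12.67 = 3.5595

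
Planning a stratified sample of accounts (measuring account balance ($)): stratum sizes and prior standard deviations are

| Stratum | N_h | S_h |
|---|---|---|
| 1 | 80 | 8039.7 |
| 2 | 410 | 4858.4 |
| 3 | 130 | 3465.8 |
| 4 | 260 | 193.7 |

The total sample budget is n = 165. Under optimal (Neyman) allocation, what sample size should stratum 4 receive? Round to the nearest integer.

3

Neyman allocation: n_h = n · N_h S_h / Σ N_i S_i, with n = 165.
  stratum 1: N_h·S_h = 80·8039.7 = 643176.00
  stratum 2: N_h·S_h = 410·4858.4 = 1991944.00
  stratum 3: N_h·S_h = 130·3465.8 = 450554.00
  stratum 4: N_h·S_h = 260·193.7 = 50362.00
Σ N_h S_h = 3136036.00
n for stratum 4 = 165·50362.00/3136036.00 = 2.650 → 3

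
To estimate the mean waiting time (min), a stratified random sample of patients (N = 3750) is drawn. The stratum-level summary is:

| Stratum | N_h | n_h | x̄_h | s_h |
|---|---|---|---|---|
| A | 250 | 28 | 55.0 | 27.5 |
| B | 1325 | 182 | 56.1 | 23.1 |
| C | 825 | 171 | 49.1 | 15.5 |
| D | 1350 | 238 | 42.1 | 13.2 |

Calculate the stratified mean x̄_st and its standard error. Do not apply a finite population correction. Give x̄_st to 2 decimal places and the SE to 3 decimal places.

x̄_st ≈ 49.45, SE ≈ 0.806

x̄_st = Σ W_h x̄_h = (250·55.0 + 1325·56.1 + 825·49.1 + 1350·42.1)/3750 = 49.44667
V̂(x̄_st) = Σ W_h² s_h²/n_h, with W_h = N_h/N and N = 3750:
  stratum A: (250/3750)²·27.5²/28 = 0.12004
  stratum B: (1325/3750)²·23.1²/182 = 0.366034
  stratum C: (825/3750)²·15.5²/171 = 0.0680006
  stratum D: (1350/3750)²·13.2²/238 = 0.0948803
V̂(x̄_st) = 0.648955
SE(x̄_st) = √0.648955 = 0.805577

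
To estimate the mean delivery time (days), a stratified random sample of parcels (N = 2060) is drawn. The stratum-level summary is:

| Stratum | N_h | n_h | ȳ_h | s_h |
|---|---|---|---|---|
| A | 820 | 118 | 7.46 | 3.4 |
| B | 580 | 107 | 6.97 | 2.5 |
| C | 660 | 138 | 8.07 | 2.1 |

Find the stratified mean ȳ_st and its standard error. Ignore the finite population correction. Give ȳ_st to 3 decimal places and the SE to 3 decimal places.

ȳ_st = Σ W_h ȳ_h = (820·7.46 + 580·6.97 + 660·8.07)/2060 = 7.51748
V̂(ȳ_st) = Σ W_h² s_h²/n_h, with W_h = N_h/N and N = 2060:
  stratum A: (820/2060)²·3.4²/118 = 0.0155228
  stratum B: (580/2060)²·2.5²/107 = 0.00463039
  stratum C: (660/2060)²·2.1²/138 = 0.0032803
V̂(ȳ_st) = 0.0234335
SE(ȳ_st) = √0.0234335 = 0.15308

ȳ_st ≈ 7.517, SE ≈ 0.153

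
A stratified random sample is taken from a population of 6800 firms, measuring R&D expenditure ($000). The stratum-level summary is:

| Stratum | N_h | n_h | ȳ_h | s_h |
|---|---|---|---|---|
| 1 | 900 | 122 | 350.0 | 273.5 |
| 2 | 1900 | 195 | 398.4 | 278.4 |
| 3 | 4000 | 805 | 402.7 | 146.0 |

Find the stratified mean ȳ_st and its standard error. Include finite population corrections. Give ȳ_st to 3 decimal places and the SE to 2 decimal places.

ȳ_st ≈ 394.524, SE ≈ 6.67

ȳ_st = Σ W_h ȳ_h = (900·350.0 + 1900·398.4 + 4000·402.7)/6800 = 394.52353
V̂(ȳ_st) = Σ W_h² (1 − n_h/N_h) s_h²/n_h, with W_h = N_h/N and N = 6800:
  stratum 1: (900/6800)²·(1 − 122/900)·273.5²/122 = 9.28451
  stratum 2: (1900/6800)²·(1 − 195/1900)·278.4²/195 = 27.8461
  stratum 3: (4000/6800)²·(1 − 805/4000)·146.0²/805 = 7.31851
V̂(ȳ_st) = 44.4491
SE(ȳ_st) = √44.4491 = 6.66702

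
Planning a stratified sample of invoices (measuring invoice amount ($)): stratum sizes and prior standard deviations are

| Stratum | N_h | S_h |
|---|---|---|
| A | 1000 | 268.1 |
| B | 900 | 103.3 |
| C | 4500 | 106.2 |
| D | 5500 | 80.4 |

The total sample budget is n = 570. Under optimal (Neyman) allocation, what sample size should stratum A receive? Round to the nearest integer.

Neyman allocation: n_h = n · N_h S_h / Σ N_i S_i, with n = 570.
  stratum A: N_h·S_h = 1000·268.1 = 268100.00
  stratum B: N_h·S_h = 900·103.3 = 92970.00
  stratum C: N_h·S_h = 4500·106.2 = 477900.00
  stratum D: N_h·S_h = 5500·80.4 = 442200.00
Σ N_h S_h = 1281170.00
n for stratum A = 570·268100.00/1281170.00 = 119.279 → 119

119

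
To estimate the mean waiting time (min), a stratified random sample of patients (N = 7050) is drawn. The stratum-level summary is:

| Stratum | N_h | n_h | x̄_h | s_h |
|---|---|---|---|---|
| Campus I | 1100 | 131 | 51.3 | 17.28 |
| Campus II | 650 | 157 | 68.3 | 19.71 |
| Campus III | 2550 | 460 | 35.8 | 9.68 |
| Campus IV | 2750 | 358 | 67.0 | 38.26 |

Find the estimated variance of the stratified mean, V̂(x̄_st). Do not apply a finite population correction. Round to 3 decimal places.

V̂(x̄_st) ≈ 0.725

V̂(x̄_st) = Σ W_h² s_h²/n_h, with W_h = N_h/N and N = 7050:
  stratum Campus I: (1100/7050)²·17.28²/131 = 0.0554911
  stratum Campus II: (650/7050)²·19.71²/157 = 0.021034
  stratum Campus III: (2550/7050)²·9.68²/460 = 0.0266499
  stratum Campus IV: (2750/7050)²·38.26²/358 = 0.622149
V̂(x̄_st) = 0.725323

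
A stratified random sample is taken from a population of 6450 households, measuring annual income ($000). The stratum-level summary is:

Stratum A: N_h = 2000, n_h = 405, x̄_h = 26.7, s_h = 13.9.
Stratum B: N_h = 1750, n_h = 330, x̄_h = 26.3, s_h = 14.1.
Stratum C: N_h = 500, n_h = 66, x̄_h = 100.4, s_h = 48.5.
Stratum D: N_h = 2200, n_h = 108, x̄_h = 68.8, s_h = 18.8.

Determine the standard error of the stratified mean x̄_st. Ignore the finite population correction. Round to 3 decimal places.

SE(x̄_st) ≈ 0.828

V̂(x̄_st) = Σ W_h² s_h²/n_h, with W_h = N_h/N and N = 6450:
  stratum A: (2000/6450)²·13.9²/405 = 0.0458686
  stratum B: (1750/6450)²·14.1²/330 = 0.0443487
  stratum C: (500/6450)²·48.5²/66 = 0.214171
  stratum D: (2200/6450)²·18.8²/108 = 0.380731
V̂(x̄_st) = 0.685119
SE(x̄_st) = √0.685119 = 0.827719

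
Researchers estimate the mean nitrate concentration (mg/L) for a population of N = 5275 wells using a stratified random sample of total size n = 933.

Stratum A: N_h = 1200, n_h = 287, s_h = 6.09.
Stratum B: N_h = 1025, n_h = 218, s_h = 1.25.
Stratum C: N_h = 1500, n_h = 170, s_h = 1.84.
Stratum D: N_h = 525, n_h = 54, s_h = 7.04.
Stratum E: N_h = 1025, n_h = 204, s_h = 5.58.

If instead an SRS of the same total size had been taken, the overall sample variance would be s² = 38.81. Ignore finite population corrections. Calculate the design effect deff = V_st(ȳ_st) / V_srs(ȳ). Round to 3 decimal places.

V̂(ȳ_st) = Σ W_h² s_h²/n_h, with W_h = N_h/N and N = 5275:
  stratum A: (1200/5275)²·6.09²/287 = 0.0066876
  stratum B: (1025/5275)²·1.25²/218 = 0.000270624
  stratum C: (1500/5275)²·1.84²/170 = 0.00161036
  stratum D: (525/5275)²·7.04²/54 = 0.00909128
  stratum E: (1025/5275)²·5.58²/204 = 0.0057629
V_st = 0.0234228
V_srs = s²/n = 38.81/933 = 0.041597
deff = V_st / V_srs = 0.0234228/0.041597 = 0.5631

deff ≈ 0.563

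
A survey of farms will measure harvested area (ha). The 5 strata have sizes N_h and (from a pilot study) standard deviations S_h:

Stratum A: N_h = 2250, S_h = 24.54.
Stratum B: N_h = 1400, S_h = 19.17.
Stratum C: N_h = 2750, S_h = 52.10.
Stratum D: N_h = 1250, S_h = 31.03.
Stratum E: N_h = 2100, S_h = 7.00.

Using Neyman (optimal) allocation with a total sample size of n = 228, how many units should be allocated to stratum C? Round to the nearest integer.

Neyman allocation: n_h = n · N_h S_h / Σ N_i S_i, with n = 228.
  stratum A: N_h·S_h = 2250·24.54 = 55215.00
  stratum B: N_h·S_h = 1400·19.17 = 26838.00
  stratum C: N_h·S_h = 2750·52.10 = 143275.00
  stratum D: N_h·S_h = 1250·31.03 = 38787.50
  stratum E: N_h·S_h = 2100·7.00 = 14700.00
Σ N_h S_h = 278815.50
n for stratum C = 228·143275.00/278815.50 = 117.162 → 117

117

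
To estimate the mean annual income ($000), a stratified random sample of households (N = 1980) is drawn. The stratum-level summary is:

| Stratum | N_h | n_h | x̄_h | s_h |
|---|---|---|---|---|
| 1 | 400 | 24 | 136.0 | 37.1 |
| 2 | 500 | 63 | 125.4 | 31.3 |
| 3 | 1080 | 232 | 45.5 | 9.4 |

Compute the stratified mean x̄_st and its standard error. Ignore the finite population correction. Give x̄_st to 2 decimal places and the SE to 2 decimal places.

x̄_st = Σ W_h x̄_h = (400·136.0 + 500·125.4 + 1080·45.5)/1980 = 83.95960
V̂(x̄_st) = Σ W_h² s_h²/n_h, with W_h = N_h/N and N = 1980:
  stratum 1: (400/1980)²·37.1²/24 = 2.34059
  stratum 2: (500/1980)²·31.3²/63 = 0.991648
  stratum 3: (1080/1980)²·9.4²/232 = 0.113314
V̂(x̄_st) = 3.44556
SE(x̄_st) = √3.44556 = 1.85622

x̄_st ≈ 83.96, SE ≈ 1.86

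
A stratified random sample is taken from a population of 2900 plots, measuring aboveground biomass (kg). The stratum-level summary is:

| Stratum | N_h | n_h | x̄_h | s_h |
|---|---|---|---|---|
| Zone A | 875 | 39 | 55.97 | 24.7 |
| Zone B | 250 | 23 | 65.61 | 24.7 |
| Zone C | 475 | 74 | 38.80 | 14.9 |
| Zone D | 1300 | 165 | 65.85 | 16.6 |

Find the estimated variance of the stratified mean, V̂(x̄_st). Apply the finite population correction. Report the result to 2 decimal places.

V̂(x̄_st) ≈ 1.90

V̂(x̄_st) = Σ W_h² (1 − n_h/N_h) s_h²/n_h, with W_h = N_h/N and N = 2900:
  stratum Zone A: (875/2900)²·(1 − 39/875)·24.7²/39 = 1.36065
  stratum Zone B: (250/2900)²·(1 − 23/250)·24.7²/23 = 0.178993
  stratum Zone C: (475/2900)²·(1 − 74/475)·14.9²/74 = 0.067949
  stratum Zone D: (1300/2900)²·(1 − 165/1300)·16.6²/165 = 0.293005
V̂(x̄_st) = 1.9006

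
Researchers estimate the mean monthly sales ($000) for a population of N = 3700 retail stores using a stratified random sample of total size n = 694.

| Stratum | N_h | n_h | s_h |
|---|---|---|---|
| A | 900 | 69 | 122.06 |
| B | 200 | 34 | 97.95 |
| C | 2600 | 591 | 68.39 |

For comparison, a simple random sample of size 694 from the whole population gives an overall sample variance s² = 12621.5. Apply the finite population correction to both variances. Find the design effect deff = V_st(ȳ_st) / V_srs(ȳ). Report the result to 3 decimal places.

deff ≈ 1.049

V̂(ȳ_st) = Σ W_h² (1 − n_h/N_h) s_h²/n_h, with W_h = N_h/N and N = 3700:
  stratum A: (900/3700)²·(1 − 69/900)·122.06²/69 = 11.7961
  stratum B: (200/3700)²·(1 − 34/200)·97.95²/34 = 0.684328
  stratum C: (2600/3700)²·(1 − 591/2600)·68.39²/591 = 3.01959
V_st = 15.5
V_srs = (1 − 694/3700)·12621.5/694 = 14.7754
deff = V_st / V_srs = 15.5/14.7754 = 1.0490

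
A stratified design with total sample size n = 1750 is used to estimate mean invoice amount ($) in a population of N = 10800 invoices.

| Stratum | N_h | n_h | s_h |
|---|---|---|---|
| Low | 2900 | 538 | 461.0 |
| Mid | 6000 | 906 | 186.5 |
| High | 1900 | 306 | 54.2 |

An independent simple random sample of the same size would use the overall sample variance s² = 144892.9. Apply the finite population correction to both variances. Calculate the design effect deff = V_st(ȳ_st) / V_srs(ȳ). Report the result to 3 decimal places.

V̂(ȳ_st) = Σ W_h² (1 − n_h/N_h) s_h²/n_h, with W_h = N_h/N and N = 10800:
  stratum Low: (2900/10800)²·(1 − 538/2900)·461.0²/538 = 23.198
  stratum Mid: (6000/10800)²·(1 − 906/6000)·186.5²/906 = 10.0599
  stratum High: (1900/10800)²·(1 − 306/1900)·54.2²/306 = 0.249271
V_st = 33.5071
V_srs = (1 − 1750/10800)·144892.9/1750 = 69.3799
deff = V_st / V_srs = 33.5071/69.3799 = 0.4830

deff ≈ 0.483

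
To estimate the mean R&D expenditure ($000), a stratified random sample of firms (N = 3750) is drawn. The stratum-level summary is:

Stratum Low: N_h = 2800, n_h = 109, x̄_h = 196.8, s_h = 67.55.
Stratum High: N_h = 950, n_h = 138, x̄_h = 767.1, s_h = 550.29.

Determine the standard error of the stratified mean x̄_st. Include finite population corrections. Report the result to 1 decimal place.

V̂(x̄_st) = Σ W_h² (1 − n_h/N_h) s_h²/n_h, with W_h = N_h/N and N = 3750:
  stratum Low: (2800/3750)²·(1 − 109/2800)·67.55²/109 = 22.4302
  stratum High: (950/3750)²·(1 − 138/950)·550.29²/138 = 120.371
V̂(x̄_st) = 142.801
SE(x̄_st) = √142.801 = 11.9499

SE(x̄_st) ≈ 11.9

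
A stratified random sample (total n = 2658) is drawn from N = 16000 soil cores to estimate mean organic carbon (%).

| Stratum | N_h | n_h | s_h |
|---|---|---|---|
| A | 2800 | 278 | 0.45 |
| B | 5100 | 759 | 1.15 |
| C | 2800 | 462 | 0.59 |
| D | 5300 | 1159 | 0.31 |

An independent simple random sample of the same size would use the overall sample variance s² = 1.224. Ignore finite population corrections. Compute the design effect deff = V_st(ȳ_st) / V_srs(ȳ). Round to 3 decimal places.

V̂(ȳ_st) = Σ W_h² s_h²/n_h, with W_h = N_h/N and N = 16000:
  stratum A: (2800/16000)²·0.45²/278 = 2.23078e-05
  stratum B: (5100/16000)²·1.15²/759 = 0.000177033
  stratum C: (2800/16000)²·0.59²/462 = 2.30748e-05
  stratum D: (5300/16000)²·0.31²/1159 = 9.09812e-06
V_st = 0.000231514
V_srs = s²/n = 1.224/2658 = 0.000460497
deff = V_st / V_srs = 0.000231514/0.000460497 = 0.5027

deff ≈ 0.503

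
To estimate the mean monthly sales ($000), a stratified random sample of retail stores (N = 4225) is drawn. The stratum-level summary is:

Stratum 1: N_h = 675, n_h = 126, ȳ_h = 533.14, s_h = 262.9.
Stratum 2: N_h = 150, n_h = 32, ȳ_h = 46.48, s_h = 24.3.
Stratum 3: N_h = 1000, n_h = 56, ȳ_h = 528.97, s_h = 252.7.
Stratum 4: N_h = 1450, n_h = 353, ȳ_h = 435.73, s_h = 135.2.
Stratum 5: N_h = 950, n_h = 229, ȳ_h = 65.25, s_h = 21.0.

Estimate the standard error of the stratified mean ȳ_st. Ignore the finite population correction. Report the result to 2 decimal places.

SE(ȳ_st) ≈ 9.17

V̂(ȳ_st) = Σ W_h² s_h²/n_h, with W_h = N_h/N and N = 4225:
  stratum 1: (675/4225)²·262.9²/126 = 14.0012
  stratum 2: (150/4225)²·24.3²/32 = 0.023259
  stratum 3: (1000/4225)²·252.7²/56 = 63.8806
  stratum 4: (1450/4225)²·135.2²/353 = 6.09904
  stratum 5: (950/4225)²·21.0²/229 = 0.0973637
V̂(ȳ_st) = 84.1014
SE(ȳ_st) = √84.1014 = 9.17068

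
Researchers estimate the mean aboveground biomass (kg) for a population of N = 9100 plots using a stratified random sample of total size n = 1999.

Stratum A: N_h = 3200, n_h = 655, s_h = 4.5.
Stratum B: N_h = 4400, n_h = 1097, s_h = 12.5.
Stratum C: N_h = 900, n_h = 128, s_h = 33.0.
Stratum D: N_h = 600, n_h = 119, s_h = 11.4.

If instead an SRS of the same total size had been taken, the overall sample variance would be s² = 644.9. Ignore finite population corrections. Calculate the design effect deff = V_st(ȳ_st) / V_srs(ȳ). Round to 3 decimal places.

deff ≈ 0.388

V̂(ȳ_st) = Σ W_h² s_h²/n_h, with W_h = N_h/N and N = 9100:
  stratum A: (3200/9100)²·4.5²/655 = 0.00382297
  stratum B: (4400/9100)²·12.5²/1097 = 0.0332994
  stratum C: (900/9100)²·33.0²/128 = 0.0832185
  stratum D: (600/9100)²·11.4²/119 = 0.00474769
V_st = 0.125089
V_srs = s²/n = 644.9/1999 = 0.322611
deff = V_st / V_srs = 0.125089/0.322611 = 0.3877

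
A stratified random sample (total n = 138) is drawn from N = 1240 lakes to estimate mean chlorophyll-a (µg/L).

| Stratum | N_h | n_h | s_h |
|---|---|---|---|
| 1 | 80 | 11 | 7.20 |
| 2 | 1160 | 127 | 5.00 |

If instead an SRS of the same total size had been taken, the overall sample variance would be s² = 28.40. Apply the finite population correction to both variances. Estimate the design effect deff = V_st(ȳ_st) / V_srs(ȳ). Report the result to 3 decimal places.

deff ≈ 0.931

V̂(ȳ_st) = Σ W_h² (1 − n_h/N_h) s_h²/n_h, with W_h = N_h/N and N = 1240:
  stratum 1: (80/1240)²·(1 − 11/80)·7.20²/11 = 0.0169187
  stratum 2: (1160/1240)²·(1 − 127/1160)·5.00²/127 = 0.153409
V_st = 0.170328
V_srs = (1 − 138/1240)·28.40/138 = 0.182894
deff = V_st / V_srs = 0.170328/0.182894 = 0.9313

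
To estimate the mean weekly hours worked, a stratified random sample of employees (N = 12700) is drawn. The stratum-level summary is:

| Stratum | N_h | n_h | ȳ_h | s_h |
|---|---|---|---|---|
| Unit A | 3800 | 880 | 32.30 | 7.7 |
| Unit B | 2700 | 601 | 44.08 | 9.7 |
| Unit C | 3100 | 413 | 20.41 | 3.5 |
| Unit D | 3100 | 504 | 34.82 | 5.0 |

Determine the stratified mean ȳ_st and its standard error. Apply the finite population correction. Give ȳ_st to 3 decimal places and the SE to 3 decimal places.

ȳ_st ≈ 32.517, SE ≈ 0.119

ȳ_st = Σ W_h ȳ_h = (3800·32.30 + 2700·44.08 + 3100·20.41 + 3100·34.82)/12700 = 32.51724
V̂(ȳ_st) = Σ W_h² (1 − n_h/N_h) s_h²/n_h, with W_h = N_h/N and N = 12700:
  stratum Unit A: (3800/12700)²·(1 − 880/3800)·7.7²/880 = 0.00463509
  stratum Unit B: (2700/12700)²·(1 − 601/2700)·9.7²/601 = 0.00550095
  stratum Unit C: (3100/12700)²·(1 − 413/3100)·3.5²/413 = 0.00153182
  stratum Unit D: (3100/12700)²·(1 − 504/3100)·5.0²/504 = 0.00247496
V̂(ȳ_st) = 0.0141428
SE(ȳ_st) = √0.0141428 = 0.118924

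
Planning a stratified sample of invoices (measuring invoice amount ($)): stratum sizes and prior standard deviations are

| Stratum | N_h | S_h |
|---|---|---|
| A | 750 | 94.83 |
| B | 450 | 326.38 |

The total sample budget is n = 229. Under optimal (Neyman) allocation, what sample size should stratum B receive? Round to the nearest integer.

Neyman allocation: n_h = n · N_h S_h / Σ N_i S_i, with n = 229.
  stratum A: N_h·S_h = 750·94.83 = 71122.50
  stratum B: N_h·S_h = 450·326.38 = 146871.00
Σ N_h S_h = 217993.50
n for stratum B = 229·146871.00/217993.50 = 154.287 → 154

154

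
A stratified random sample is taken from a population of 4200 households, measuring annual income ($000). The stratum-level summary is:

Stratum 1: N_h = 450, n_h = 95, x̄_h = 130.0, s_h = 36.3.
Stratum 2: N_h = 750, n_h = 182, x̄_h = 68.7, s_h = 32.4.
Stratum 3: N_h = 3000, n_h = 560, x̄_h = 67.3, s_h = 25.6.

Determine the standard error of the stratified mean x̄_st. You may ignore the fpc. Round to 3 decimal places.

V̂(x̄_st) = Σ W_h² s_h²/n_h, with W_h = N_h/N and N = 4200:
  stratum 1: (450/4200)²·36.3²/95 = 0.159227
  stratum 2: (750/4200)²·32.4²/182 = 0.183926
  stratum 3: (3000/4200)²·25.6²/560 = 0.597085
V̂(x̄_st) = 0.940237
SE(x̄_st) = √0.940237 = 0.969658

SE(x̄_st) ≈ 0.970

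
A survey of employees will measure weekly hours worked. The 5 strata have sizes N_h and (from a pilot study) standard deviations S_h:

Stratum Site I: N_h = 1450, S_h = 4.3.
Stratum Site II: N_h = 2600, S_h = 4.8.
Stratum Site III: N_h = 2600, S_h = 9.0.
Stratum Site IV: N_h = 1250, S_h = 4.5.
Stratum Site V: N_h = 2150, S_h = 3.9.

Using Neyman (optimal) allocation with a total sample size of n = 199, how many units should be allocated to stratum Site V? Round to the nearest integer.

Neyman allocation: n_h = n · N_h S_h / Σ N_i S_i, with n = 199.
  stratum Site I: N_h·S_h = 1450·4.3 = 6235.00
  stratum Site II: N_h·S_h = 2600·4.8 = 12480.00
  stratum Site III: N_h·S_h = 2600·9.0 = 23400.00
  stratum Site IV: N_h·S_h = 1250·4.5 = 5625.00
  stratum Site V: N_h·S_h = 2150·3.9 = 8385.00
Σ N_h S_h = 56125.00
n for stratum Site V = 199·8385.00/56125.00 = 29.730 → 30

30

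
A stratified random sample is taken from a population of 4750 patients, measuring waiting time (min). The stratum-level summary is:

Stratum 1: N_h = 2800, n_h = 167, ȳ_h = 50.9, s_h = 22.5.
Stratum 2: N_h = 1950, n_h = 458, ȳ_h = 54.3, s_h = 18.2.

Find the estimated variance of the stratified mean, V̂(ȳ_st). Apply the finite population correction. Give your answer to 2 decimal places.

V̂(ȳ_st) ≈ 1.08

V̂(ȳ_st) = Σ W_h² (1 − n_h/N_h) s_h²/n_h, with W_h = N_h/N and N = 4750:
  stratum 1: (2800/4750)²·(1 − 167/2800)·22.5²/167 = 0.990536
  stratum 2: (1950/4750)²·(1 − 458/1950)·18.2²/458 = 0.0932596
V̂(ȳ_st) = 1.0838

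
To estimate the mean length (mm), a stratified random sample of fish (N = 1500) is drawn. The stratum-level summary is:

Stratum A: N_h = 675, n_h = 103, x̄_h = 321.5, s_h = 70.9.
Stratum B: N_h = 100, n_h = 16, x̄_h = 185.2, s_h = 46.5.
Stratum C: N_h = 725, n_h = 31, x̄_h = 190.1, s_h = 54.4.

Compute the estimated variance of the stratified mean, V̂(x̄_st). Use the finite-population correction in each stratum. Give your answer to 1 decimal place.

V̂(x̄_st) = Σ W_h² (1 − n_h/N_h) s_h²/n_h, with W_h = N_h/N and N = 1500:
  stratum A: (675/1500)²·(1 − 103/675)·70.9²/103 = 8.37476
  stratum B: (100/1500)²·(1 − 16/100)·46.5²/16 = 0.504525
  stratum C: (725/1500)²·(1 − 31/725)·54.4²/31 = 21.3477
V̂(x̄_st) = 30.227

V̂(x̄_st) ≈ 30.2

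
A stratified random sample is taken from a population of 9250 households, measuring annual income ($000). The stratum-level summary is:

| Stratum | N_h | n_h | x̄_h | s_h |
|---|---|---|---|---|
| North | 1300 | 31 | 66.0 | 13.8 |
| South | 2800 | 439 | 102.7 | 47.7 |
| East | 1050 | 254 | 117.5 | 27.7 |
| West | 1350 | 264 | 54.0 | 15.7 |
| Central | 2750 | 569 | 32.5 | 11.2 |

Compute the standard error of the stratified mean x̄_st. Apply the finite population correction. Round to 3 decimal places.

V̂(x̄_st) = Σ W_h² (1 − n_h/N_h) s_h²/n_h, with W_h = N_h/N and N = 9250:
  stratum North: (1300/9250)²·(1 − 31/1300)·13.8²/31 = 0.118445
  stratum South: (2800/9250)²·(1 − 439/2800)·47.7²/439 = 0.400445
  stratum East: (1050/9250)²·(1 − 254/1050)·27.7²/254 = 0.0295083
  stratum West: (1350/9250)²·(1 − 264/1350)·15.7²/264 = 0.0159984
  stratum Central: (2750/9250)²·(1 − 569/2750)·11.2²/569 = 0.0154536
V̂(x̄_st) = 0.579851
SE(x̄_st) = √0.579851 = 0.761479

SE(x̄_st) ≈ 0.761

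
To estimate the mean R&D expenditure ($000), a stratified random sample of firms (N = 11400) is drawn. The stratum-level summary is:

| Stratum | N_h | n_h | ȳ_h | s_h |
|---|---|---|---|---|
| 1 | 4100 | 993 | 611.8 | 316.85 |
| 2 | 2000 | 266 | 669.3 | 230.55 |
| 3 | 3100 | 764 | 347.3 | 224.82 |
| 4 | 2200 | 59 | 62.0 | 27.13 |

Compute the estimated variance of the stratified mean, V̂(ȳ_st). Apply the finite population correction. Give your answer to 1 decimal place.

V̂(ȳ_st) ≈ 19.4

V̂(ȳ_st) = Σ W_h² (1 − n_h/N_h) s_h²/n_h, with W_h = N_h/N and N = 11400:
  stratum 1: (4100/11400)²·(1 − 993/4100)·316.85²/993 = 9.91
  stratum 2: (2000/11400)²·(1 − 266/2000)·230.55²/266 = 5.33234
  stratum 3: (3100/11400)²·(1 − 764/3100)·224.82²/764 = 3.68639
  stratum 4: (2200/11400)²·(1 − 59/2200)·27.13²/59 = 0.452144
V̂(ȳ_st) = 19.3809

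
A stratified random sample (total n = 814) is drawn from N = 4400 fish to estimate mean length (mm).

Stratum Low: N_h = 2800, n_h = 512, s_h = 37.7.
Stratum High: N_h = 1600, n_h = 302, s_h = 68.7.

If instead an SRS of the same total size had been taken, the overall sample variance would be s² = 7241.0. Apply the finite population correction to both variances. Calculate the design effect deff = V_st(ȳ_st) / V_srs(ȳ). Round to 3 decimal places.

V̂(ȳ_st) = Σ W_h² (1 − n_h/N_h) s_h²/n_h, with W_h = N_h/N and N = 4400:
  stratum Low: (2800/4400)²·(1 − 512/2800)·37.7²/512 = 0.918589
  stratum High: (1600/4400)²·(1 − 302/1600)·68.7²/302 = 1.67647
V_st = 2.59506
V_srs = (1 − 814/4400)·7241.0/814 = 7.2499
deff = V_st / V_srs = 2.59506/7.2499 = 0.3579

deff ≈ 0.358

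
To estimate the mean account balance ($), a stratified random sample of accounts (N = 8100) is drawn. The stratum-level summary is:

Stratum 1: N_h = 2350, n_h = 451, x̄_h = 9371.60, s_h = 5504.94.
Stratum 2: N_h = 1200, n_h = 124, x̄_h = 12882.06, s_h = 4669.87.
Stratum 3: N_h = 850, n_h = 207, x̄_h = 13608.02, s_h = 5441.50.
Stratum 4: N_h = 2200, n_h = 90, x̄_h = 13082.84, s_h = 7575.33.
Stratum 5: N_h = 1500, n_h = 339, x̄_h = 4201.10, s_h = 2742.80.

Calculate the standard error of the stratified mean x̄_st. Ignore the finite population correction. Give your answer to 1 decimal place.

SE(x̄_st) ≈ 242.7

V̂(x̄_st) = Σ W_h² s_h²/n_h, with W_h = N_h/N and N = 8100:
  stratum 1: (2350/8100)²·5504.94²/451 = 5655.8
  stratum 2: (1200/8100)²·4669.87²/124 = 3859.94
  stratum 3: (850/8100)²·5441.50²/207 = 1575.2
  stratum 4: (2200/8100)²·7575.33²/90 = 47036.6
  stratum 5: (1500/8100)²·2742.80²/339 = 761.029
V̂(x̄_st) = 58888.6
SE(x̄_st) = √58888.6 = 242.67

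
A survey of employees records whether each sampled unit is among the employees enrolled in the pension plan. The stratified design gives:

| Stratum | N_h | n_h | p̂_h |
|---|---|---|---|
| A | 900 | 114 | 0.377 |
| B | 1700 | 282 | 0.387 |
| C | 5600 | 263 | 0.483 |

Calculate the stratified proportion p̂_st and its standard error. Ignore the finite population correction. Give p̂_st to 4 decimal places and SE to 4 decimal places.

N = 8200; stratum weights W_h = N_h/N.
p̂_st = Σ W_h p̂_h = (900·0.377 + 1700·0.387 + 5600·0.483)/8200 = 0.45146
V̂(p̂_st) = Σ W_h² p̂_h(1−p̂_h)/(n_h−1):
  stratum A: (900/8200)²·0.377·0.623/113 = 2.50385e-05
  stratum B: (1700/8200)²·0.387·0.613/281 = 3.62857e-05
  stratum C: (5600/8200)²·0.483·0.517/262 = 0.000444513
V̂(p̂_st) = 0.000505837; SE = √V̂ = 0.0224908

p̂_st ≈ 0.4515, SE ≈ 0.0225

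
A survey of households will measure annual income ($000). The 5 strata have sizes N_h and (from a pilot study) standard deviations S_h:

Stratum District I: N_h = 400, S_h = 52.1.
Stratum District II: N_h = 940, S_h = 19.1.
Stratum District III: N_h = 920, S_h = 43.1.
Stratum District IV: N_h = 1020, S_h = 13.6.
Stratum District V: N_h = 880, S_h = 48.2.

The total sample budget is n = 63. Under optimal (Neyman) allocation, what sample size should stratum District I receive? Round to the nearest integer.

10

Neyman allocation: n_h = n · N_h S_h / Σ N_i S_i, with n = 63.
  stratum District I: N_h·S_h = 400·52.1 = 20840.00
  stratum District II: N_h·S_h = 940·19.1 = 17954.00
  stratum District III: N_h·S_h = 920·43.1 = 39652.00
  stratum District IV: N_h·S_h = 1020·13.6 = 13872.00
  stratum District V: N_h·S_h = 880·48.2 = 42416.00
Σ N_h S_h = 134734.00
n for stratum District I = 63·20840.00/134734.00 = 9.745 → 10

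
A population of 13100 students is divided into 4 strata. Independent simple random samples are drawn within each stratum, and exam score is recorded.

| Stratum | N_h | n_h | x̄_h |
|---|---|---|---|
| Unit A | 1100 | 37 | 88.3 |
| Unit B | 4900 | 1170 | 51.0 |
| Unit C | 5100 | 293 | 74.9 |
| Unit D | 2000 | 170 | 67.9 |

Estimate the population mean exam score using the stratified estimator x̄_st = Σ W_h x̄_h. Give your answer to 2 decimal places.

N = Σ N_h = 13100. Stratum weights W_h = N_h/N.
x̄_st = (1100·88.3 + 4900·51.0 + 5100·74.9 + 2000·67.9) / 13100 = 66.0168

x̄_st ≈ 66.02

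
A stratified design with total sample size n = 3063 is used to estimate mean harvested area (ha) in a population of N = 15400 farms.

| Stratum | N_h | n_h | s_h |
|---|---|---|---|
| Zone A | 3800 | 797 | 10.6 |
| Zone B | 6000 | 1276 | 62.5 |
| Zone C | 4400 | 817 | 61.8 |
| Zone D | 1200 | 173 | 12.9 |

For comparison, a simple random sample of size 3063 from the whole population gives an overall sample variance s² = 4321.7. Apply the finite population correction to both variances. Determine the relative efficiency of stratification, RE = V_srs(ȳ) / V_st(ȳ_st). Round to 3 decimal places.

V̂(ȳ_st) = Σ W_h² (1 − n_h/N_h) s_h²/n_h, with W_h = N_h/N and N = 15400:
  stratum Zone A: (3800/15400)²·(1 − 797/3800)·10.6²/797 = 0.00678345
  stratum Zone B: (6000/15400)²·(1 − 1276/6000)·62.5²/1276 = 0.365872
  stratum Zone C: (4400/15400)²·(1 − 817/4400)·61.8²/817 = 0.310751
  stratum Zone D: (1200/15400)²·(1 − 173/1200)·12.9²/173 = 0.00499854
V_st = 0.688405
V_srs = (1 − 3063/15400)·4321.7/3063 = 1.13031
Relative efficiency = V_srs / V_st = 1.13031/0.688405 = 1.6419

RE ≈ 1.642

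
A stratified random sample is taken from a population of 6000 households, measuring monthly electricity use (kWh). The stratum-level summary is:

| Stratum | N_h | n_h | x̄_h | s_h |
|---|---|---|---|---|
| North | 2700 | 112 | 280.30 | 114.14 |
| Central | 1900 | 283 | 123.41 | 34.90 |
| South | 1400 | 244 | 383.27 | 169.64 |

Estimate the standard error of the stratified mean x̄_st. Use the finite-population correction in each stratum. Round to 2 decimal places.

V̂(x̄_st) = Σ W_h² (1 − n_h/N_h) s_h²/n_h, with W_h = N_h/N and N = 6000:
  stratum North: (2700/6000)²·(1 − 112/2700)·114.14²/112 = 22.5779
  stratum Central: (1900/6000)²·(1 − 283/1900)·34.90²/283 = 0.367304
  stratum South: (1400/6000)²·(1 − 244/1400)·169.64²/244 = 5.30213
V̂(x̄_st) = 28.2473
SE(x̄_st) = √28.2473 = 5.31482

SE(x̄_st) ≈ 5.31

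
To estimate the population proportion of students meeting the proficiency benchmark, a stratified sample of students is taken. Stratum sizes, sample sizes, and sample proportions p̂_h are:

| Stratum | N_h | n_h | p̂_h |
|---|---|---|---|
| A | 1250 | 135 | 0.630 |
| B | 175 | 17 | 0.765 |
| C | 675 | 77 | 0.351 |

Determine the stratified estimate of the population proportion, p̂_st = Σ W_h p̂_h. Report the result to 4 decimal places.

p̂_st ≈ 0.5516

N = 2100; stratum weights W_h = N_h/N.
p̂_st = Σ W_h p̂_h = (1250·0.630 + 175·0.765 + 675·0.351)/2100 = 0.55157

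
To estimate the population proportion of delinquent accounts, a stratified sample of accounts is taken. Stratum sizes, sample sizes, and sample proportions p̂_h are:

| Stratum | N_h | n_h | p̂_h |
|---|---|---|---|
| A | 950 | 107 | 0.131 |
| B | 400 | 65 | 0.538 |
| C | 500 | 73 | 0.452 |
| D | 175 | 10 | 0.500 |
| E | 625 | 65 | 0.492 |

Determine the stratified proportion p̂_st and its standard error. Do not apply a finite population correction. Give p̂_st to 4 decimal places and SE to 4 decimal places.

N = 2650; stratum weights W_h = N_h/N.
p̂_st = Σ W_h p̂_h = (950·0.131 + 400·0.538 + 500·0.452 + 175·0.500 + 625·0.492)/2650 = 0.36251
V̂(p̂_st) = Σ W_h² p̂_h(1−p̂_h)/(n_h−1):
  stratum A: (950/2650)²·0.131·0.869/106 = 0.00013802
  stratum B: (400/2650)²·0.538·0.462/64 = 8.84856e-05
  stratum C: (500/2650)²·0.452·0.548/72 = 0.000122471
  stratum D: (175/2650)²·0.500·0.500/9 = 0.000121138
  stratum E: (625/2650)²·0.492·0.508/64 = 0.000217229
V̂(p̂_st) = 0.000687344; SE = √V̂ = 0.0262172

p̂_st ≈ 0.3625, SE ≈ 0.0262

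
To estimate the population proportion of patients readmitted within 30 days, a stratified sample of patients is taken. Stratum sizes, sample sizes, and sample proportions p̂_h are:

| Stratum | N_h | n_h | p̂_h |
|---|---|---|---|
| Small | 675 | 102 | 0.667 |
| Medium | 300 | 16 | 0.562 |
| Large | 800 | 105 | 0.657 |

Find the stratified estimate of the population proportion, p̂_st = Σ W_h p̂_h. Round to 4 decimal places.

N = 1775; stratum weights W_h = N_h/N.
p̂_st = Σ W_h p̂_h = (675·0.667 + 300·0.562 + 800·0.657)/1775 = 0.64475

p̂_st ≈ 0.6447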